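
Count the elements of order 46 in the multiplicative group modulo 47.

22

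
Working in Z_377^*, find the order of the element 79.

28

Since 79 ∈ (Z/377Z)^×, its order divides φ(377) = φ(13·29) = (13−1)·(29−1) = 12·28 = 336 = 2^4 · 3 · 7.
Divisors of 336: 1, 2, 3, 4, 6, 7, 8, 12, 14, 16, 21, 24, 28, 42, 48, 56, 84, 112, 168, 336.
Evaluate successive powers at the divisors of 336:
79^1 ≡ 79
79^2 ≡ 209
79^3 ≡ 300
79^4 ≡ 326
79^6 ≡ 274
79^7 ≡ 157
79^8 ≡ 339
79^12 ≡ 53
79^14 ≡ 144
79^16 ≡ 313
79^21 ≡ 365
79^24 ≡ 170
79^28 ≡ 1
Hence ord(79) = 28.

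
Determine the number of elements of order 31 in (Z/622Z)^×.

30

φ(622) = φ(2)·φ(311) = 1·310 = 310 = 2 · 5 · 31.
(Z/622Z)^× is cyclic (|G| = 310); a cyclic group of order m has exactly φ(d) elements of each order d | m, and none otherwise.
31 | 310, and φ(31) = 31 − 1 = 30.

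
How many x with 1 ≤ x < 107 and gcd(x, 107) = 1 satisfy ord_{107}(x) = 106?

φ(107) = 107 − 1 = 106 = 2 · 53.
Since (Z/107Z)^× is cyclic of order 106, the number of elements of order d is φ(d) when d | 106 and 0 otherwise.
106 = 2 · 53 divides 106, and φ(106) = 52.

52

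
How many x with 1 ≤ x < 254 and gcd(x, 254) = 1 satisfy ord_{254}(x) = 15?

0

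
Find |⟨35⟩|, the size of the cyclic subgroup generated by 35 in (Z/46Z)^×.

By Lagrange's theorem, ord_46(35) divides φ(46) = φ(2)·φ(23) = 1·22 = 22 = 2 · 11.
Divisors of 22: 1, 2, 11, 22.
Test each divisor d:
35^1 ≡ 35 (mod 46)
35^2 ≡ 29 (mod 46)
35^11 ≡ 1 (mod 46) ✓
So ord_46(35) = 11.

11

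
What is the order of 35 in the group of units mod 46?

11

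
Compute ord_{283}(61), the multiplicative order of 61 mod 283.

47

Since 61 ∈ (Z/283Z)^×, its order divides φ(283) = 283 − 1 = 282 = 2 · 3 · 47.
Divisors of 282: 1, 2, 3, 6, 47, 94, 141, 282.
Compute 61^d (mod 283) for the divisors d until we hit 1:
61^1 ≡ 61
61^2 ≡ 42
61^3 ≡ 15
61^6 ≡ 225
61^47 ≡ 1
Therefore the multiplicative order of 61 modulo 283 is 47.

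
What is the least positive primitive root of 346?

3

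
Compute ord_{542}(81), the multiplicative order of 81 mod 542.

By Lagrange's theorem, ord_542(81) divides φ(542) = φ(2)·φ(271) = 1·270 = 270 = 2 · 3^3 · 5.
Divisors of 270: 1, 2, 3, 5, 6, 9, 10, 15, 18, 27, 30, 45, 54, 90, 135, 270.
Compute 81^d (mod 542) for the divisors d until we hit 1:
81^1 ≡ 81 (mod 542)
81^2 ≡ 57 (mod 542)
81^3 ≡ 281 (mod 542)
81^5 ≡ 299 (mod 542)
81^6 ≡ 371 (mod 542)
81^9 ≡ 187 (mod 542)
81^10 ≡ 513 (mod 542)
81^15 ≡ 1 (mod 542) ✓
So ord_542(81) = 15.

15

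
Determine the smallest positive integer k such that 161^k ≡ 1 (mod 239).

119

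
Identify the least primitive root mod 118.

φ(118) = φ(2)·φ(59) = 1·58 = 58 = 2 · 29.
g is a primitive root iff g^(58/q) ≢ 1 (mod 118) for each prime q ∈ {2, 29}.
g = 2: gcd(2, 118) = 2 > 1, not a unit — skip.
g = 3: 3^29 ≡ 1 — hits 1, so not a primitive root.
g = 4: gcd(4, 118) = 2 > 1, not a unit — skip.
g = 5: 5^29 ≡ 1 — hits 1, so not a primitive root.
g = 6: gcd(6, 118) = 2 > 1, not a unit — skip.
g = 7: 7^29 ≡ 1 — hits 1, so not a primitive root.
g = 8: gcd(8, 118) = 2 > 1, not a unit — skip.
g = 9: 9^29 ≡ 1 — hits 1, so not a primitive root.
g = 10: gcd(10, 118) = 2 > 1, not a unit — skip.
g = 11: 11^29 ≡ 117; 11^2 ≡ 3 — none is 1, so 11 is a primitive root.
So 11 is the smallest generator of (Z/118Z)^×.

11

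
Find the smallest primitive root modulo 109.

6

φ(109) = 109 − 1 = 108 = 2^2 · 3^3.
Test candidates g = 2, 3, … against the prime factors q ∈ {2, 3} of φ(109): g is a generator iff g^(108/q) ≢ 1 for every such q.
g = 2: 2^54 ≡ 108; 2^36 ≡ 1 — hits 1, so not a primitive root.
g = 3: 3^54 ≡ 1 — hits 1, so not a primitive root.
g = 4: 4^54 ≡ 1 — hits 1, so not a primitive root.
g = 5: 5^54 ≡ 1 — hits 1, so not a primitive root.
g = 6: 6^54 ≡ 108; 6^36 ≡ 63 — none is 1, so 6 is a primitive root.
So 6 is the smallest generator of (Z/109Z)^×.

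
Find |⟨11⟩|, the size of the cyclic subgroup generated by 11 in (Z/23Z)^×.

By Lagrange's theorem, ord_23(11) divides φ(23) = 23 − 1 = 22 = 2 · 11.
Divisors of 22: 1, 2, 11, 22.
Evaluate successive powers at the divisors of 22:
11^1 ≡ 11 (mod 23)
11^2 ≡ 6 (mod 23)
11^11 ≡ 22 (mod 23)
11^22 ≡ 1 (mod 23) ✓
So ord_23(11) = 22.

22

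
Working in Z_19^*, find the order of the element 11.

3

The order of 11 must divide φ(19) = 19 − 1 = 18 = 2 · 3^2.
Divisors of 18: 1, 2, 3, 6, 9, 18.
Check 11^d mod 19 for each divisor in increasing order:
11^1 ≡ 11
11^2 ≡ 7
11^3 ≡ 1
So ord_19(11) = 3.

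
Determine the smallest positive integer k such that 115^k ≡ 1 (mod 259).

ord(115) | φ(259) = φ(7·37) = (7−1)·(37−1) = 6·36 = 216 = 2^3 · 3^3.
Divisors of 216: 1, 2, 3, 4, 6, 8, 9, 12, 18, 24, 27, 36, 54, 72, 108, 216.
Evaluate successive powers at the divisors of 216:
115^1 ≡ 115
115^2 ≡ 16
115^3 ≡ 27
115^4 ≡ 256
115^6 ≡ 211
115^8 ≡ 9
115^9 ≡ 258
115^12 ≡ 232
115^18 ≡ 1
So ord_259(115) = 18.

18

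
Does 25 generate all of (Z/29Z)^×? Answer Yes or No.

No

φ(29) = 29 − 1 = 28 = 2^2 · 7.
25 is a primitive root mod 29 iff 25^(φ(29)/q) ≢ 1 for every prime q | φ(29), i.e. q ∈ {2, 7}.
25^14 ≡ 1 (mod 29)  [q = 2: ≡ 1 ✗]
25^4 ≡ 24 (mod 29)  [q = 7: ≢ 1 ✓]
25^14 ≡ 1 shows ord(25) | 14, strictly less than φ(29); not a primitive root.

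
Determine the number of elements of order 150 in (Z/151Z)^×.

φ(151) = 151 − 1 = 150 = 2 · 3 · 5^2.
In a cyclic group of order 150, there are φ(d) elements of order d for each divisor d of 150, and zero for non-divisors.
150 = 2 · 3 · 5^2 divides 150, and φ(150) = 40.

40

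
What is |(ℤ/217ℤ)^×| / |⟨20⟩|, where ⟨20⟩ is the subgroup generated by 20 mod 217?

The order of 20 must divide φ(217) = φ(7·31) = (7−1)·(31−1) = 6·30 = 180 = 2^2 · 3^2 · 5.
Divisors of 180: 1, 2, 3, 4, 5, 6, 9, 10, 12, 15, 18, 20, 30, 36, 45, 60, 90, 180.
Check 20^d mod 217 for each divisor in increasing order:
20^1 ≡ 20
20^2 ≡ 183
20^3 ≡ 188
20^4 ≡ 71
20^5 ≡ 118
20^6 ≡ 190
20^9 ≡ 132
20^10 ≡ 36
20^12 ≡ 78
20^15 ≡ 125
20^18 ≡ 64
20^20 ≡ 211
20^30 ≡ 1
So ord_217(20) = 30, hence |⟨20⟩| = 30.
The index is φ(217) / ord(20) = 180 / 30 = 6.

6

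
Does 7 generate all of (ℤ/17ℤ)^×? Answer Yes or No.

Yes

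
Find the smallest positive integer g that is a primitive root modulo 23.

φ(23) = 23 − 1 = 22 = 2 · 11.
Test candidates g = 2, 3, … against the prime factors q ∈ {2, 11} of φ(23): g is a generator iff g^(22/q) ≢ 1 for every such q.
g = 2: 2^11 ≡ 1 — hits 1, so not a primitive root.
g = 3: 3^11 ≡ 1 — hits 1, so not a primitive root.
g = 4: 4^11 ≡ 1 — hits 1, so not a primitive root.
g = 5: 5^11 ≡ 22; 5^2 ≡ 2 — none is 1, so 5 is a primitive root.
So 5 is the smallest generator of (Z/23Z)^×.

5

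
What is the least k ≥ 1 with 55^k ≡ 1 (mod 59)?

The order of 55 must divide φ(59) = 59 − 1 = 58 = 2 · 29.
Divisors of 58: 1, 2, 29, 58.
Test each divisor d:
55^1 ≡ 55 (mod 59)
55^2 ≡ 16 (mod 59)
55^29 ≡ 58 (mod 59)
55^58 ≡ 1 (mod 59) ✓
So ord_59(55) = 58.

58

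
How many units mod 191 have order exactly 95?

72

φ(191) = 191 − 1 = 190 = 2 · 5 · 19.
Since (Z/191Z)^× is cyclic of order 190, the number of elements of order d is φ(d) when d | 190 and 0 otherwise.
95 = 5 · 19 divides 190, and φ(95) = 72.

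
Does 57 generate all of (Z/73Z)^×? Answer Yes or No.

φ(73) = 73 − 1 = 72 = 2^3 · 3^2.
57 is a primitive root mod 73 iff 57^(φ(73)/q) ≢ 1 for every prime q | φ(73), i.e. q ∈ {2, 3}.
57^36 ≡ 1 (mod 73)  [q = 2: ≡ 1 ✗]
57^24 ≡ 64 (mod 73)  [q = 3: ≢ 1 ✓]
The check at q = 2 fails, so 57 generates a proper subgroup.

No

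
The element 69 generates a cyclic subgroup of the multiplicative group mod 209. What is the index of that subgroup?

6

Since 69 ∈ (Z/209Z)^×, its order divides φ(209) = φ(11·19) = (11−1)·(19−1) = 10·18 = 180 = 2^2 · 3^2 · 5.
Divisors of 180: 1, 2, 3, 4, 5, 6, 9, 10, 12, 15, 18, 20, 30, 36, 45, 60, 90, 180.
Check 69^d mod 209 for each divisor in increasing order:
69^1 ≡ 69 (mod 209)
69^2 ≡ 163 (mod 209)
69^3 ≡ 170 (mod 209)
69^4 ≡ 26 (mod 209)
69^5 ≡ 122 (mod 209)
69^6 ≡ 58 (mod 209)
69^9 ≡ 37 (mod 209)
69^10 ≡ 45 (mod 209)
69^12 ≡ 20 (mod 209)
69^15 ≡ 56 (mod 209)
69^18 ≡ 115 (mod 209)
69^20 ≡ 144 (mod 209)
69^30 ≡ 1 (mod 209) ✓
Thus |⟨69⟩| = ord(69) = 30.
The index is φ(209) / ord(69) = 180 / 30 = 6.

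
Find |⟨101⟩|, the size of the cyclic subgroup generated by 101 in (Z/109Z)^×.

12

The order of 101 must divide φ(109) = 109 − 1 = 108 = 2^2 · 3^3.
Divisors of 108: 1, 2, 3, 4, 6, 9, 12, 18, 27, 36, 54, 108.
Check 101^d mod 109 for each divisor in increasing order:
101^1 ≡ 101 (mod 109)
101^2 ≡ 64 (mod 109)
101^3 ≡ 33 (mod 109)
101^4 ≡ 63 (mod 109)
101^6 ≡ 108 (mod 109)
101^9 ≡ 76 (mod 109)
101^12 ≡ 1 (mod 109) ✓
Therefore the multiplicative order of 101 modulo 109 is 12.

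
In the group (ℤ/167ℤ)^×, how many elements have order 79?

0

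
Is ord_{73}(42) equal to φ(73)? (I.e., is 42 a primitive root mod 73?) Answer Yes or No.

Yes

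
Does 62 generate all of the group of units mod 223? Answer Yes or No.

No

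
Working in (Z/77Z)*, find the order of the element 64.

Since 64 ∈ (Z/77Z)^×, its order divides φ(77) = φ(7·11) = (7−1)·(11−1) = 6·10 = 60 = 2^2 · 3 · 5.
Divisors of 60: 1, 2, 3, 4, 5, 6, 10, 12, 15, 20, 30, 60.
Check 64^d mod 77 for each divisor in increasing order:
64^1 ≡ 64 (mod 77)
64^2 ≡ 15 (mod 77)
64^3 ≡ 36 (mod 77)
64^4 ≡ 71 (mod 77)
64^5 ≡ 1 (mod 77) ✓
Hence ord(64) = 5.

5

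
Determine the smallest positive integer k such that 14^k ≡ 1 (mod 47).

23

ord(14) | φ(47) = 47 − 1 = 46 = 2 · 23.
Divisors of 46: 1, 2, 23, 46.
Evaluate successive powers at the divisors of 46:
14^1 ≡ 14
14^2 ≡ 8
14^23 ≡ 1
The smallest such exponent is 23, so the order of 14 is 23.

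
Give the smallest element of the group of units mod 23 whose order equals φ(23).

5

φ(23) = 23 − 1 = 22 = 2 · 11.
g is a primitive root iff g^(22/q) ≢ 1 (mod 23) for each prime q ∈ {2, 11}.
g = 2: 2^11 ≡ 1 — hits 1, so not a primitive root.
g = 3: 3^11 ≡ 1 — hits 1, so not a primitive root.
g = 4: 4^11 ≡ 1 — hits 1, so not a primitive root.
g = 5: 5^11 ≡ 22; 5^2 ≡ 2 — none is 1, so 5 is a primitive root.
The smallest primitive root modulo 23 is 5.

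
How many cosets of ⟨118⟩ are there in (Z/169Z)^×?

The order of 118 must divide φ(169) = φ(13^2) = 13·(13−1) = 156 = 2^2 · 3 · 13.
Divisors of 156: 1, 2, 3, 4, 6, 12, 13, 26, 39, 52, 78, 156.
Test each divisor d:
118^1 ≡ 118 (mod 169)
118^2 ≡ 66 (mod 169)
118^3 ≡ 14 (mod 169)
118^4 ≡ 131 (mod 169)
118^6 ≡ 27 (mod 169)
118^12 ≡ 53 (mod 169)
118^13 ≡ 1 (mod 169) ✓
The order of 118 is 13, so the subgroup it generates has 13 elements.
Index = |(Z/169Z)^×| / |⟨118⟩| = 156 / 13 = 12.

12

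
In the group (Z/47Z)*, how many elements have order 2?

1

φ(47) = 47 − 1 = 46 = 2 · 23.
Since (Z/47Z)^× is cyclic of order 46, the number of elements of order d is φ(d) when d | 46 and 0 otherwise.
2 | 46, and φ(2) = 2 − 1 = 1.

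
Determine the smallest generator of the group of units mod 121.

2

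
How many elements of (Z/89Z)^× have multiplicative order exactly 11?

φ(89) = 89 − 1 = 88 = 2^3 · 11.
Since (Z/89Z)^× is cyclic of order 88, the number of elements of order d is φ(d) when d | 88 and 0 otherwise.
11 | 88, and φ(11) = 11 − 1 = 10.

10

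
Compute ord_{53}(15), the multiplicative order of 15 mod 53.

13

By Lagrange's theorem, ord_53(15) divides φ(53) = 53 − 1 = 52 = 2^2 · 13.
Divisors of 52: 1, 2, 4, 13, 26, 52.
Compute 15^d (mod 53) for the divisors d until we hit 1:
15^1 ≡ 15 (mod 53)
15^2 ≡ 13 (mod 53)
15^4 ≡ 10 (mod 53)
15^13 ≡ 1 (mod 53) ✓
Therefore the multiplicative order of 15 modulo 53 is 13.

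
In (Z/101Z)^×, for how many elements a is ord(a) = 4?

φ(101) = 101 − 1 = 100 = 2^2 · 5^2.
In a cyclic group of order 100, there are φ(d) elements of order d for each divisor d of 100, and zero for non-divisors.
4 = 2^2 divides 100, and φ(4) = 2.

2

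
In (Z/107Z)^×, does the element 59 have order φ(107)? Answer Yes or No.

Yes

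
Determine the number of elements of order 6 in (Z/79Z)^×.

2

φ(79) = 79 − 1 = 78 = 2 · 3 · 13.
In a cyclic group of order 78, there are φ(d) elements of order d for each divisor d of 78, and zero for non-divisors.
6 = 2 · 3 divides 78, and φ(6) = 2.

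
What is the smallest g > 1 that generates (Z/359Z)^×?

7

φ(359) = 359 − 1 = 358 = 2 · 179.
g is a primitive root iff g^(358/q) ≢ 1 (mod 359) for each prime q ∈ {2, 179}.
g = 2: 2^179 ≡ 1 — hits 1, so not a primitive root.
g = 3: 3^179 ≡ 1 — hits 1, so not a primitive root.
g = 4: 4^179 ≡ 1 — hits 1, so not a primitive root.
g = 5: 5^179 ≡ 1 — hits 1, so not a primitive root.
g = 6: 6^179 ≡ 1 — hits 1, so not a primitive root.
g = 7: 7^179 ≡ 358; 7^2 ≡ 49 — none is 1, so 7 is a primitive root.
Hence the least primitive root of 359 is 7.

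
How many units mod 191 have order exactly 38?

φ(191) = 191 − 1 = 190 = 2 · 5 · 19.
(Z/191Z)^× is cyclic (|G| = 190); a cyclic group of order m has exactly φ(d) elements of each order d | m, and none otherwise.
38 = 2 · 19 divides 190, and φ(38) = 18.

18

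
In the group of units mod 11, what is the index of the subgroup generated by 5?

2

Since 5 ∈ (Z/11Z)^×, its order divides φ(11) = 11 − 1 = 10 = 2 · 5.
Divisors of 10: 1, 2, 5, 10.
Check 5^d mod 11 for each divisor in increasing order:
5^1 ≡ 5
5^2 ≡ 3
5^5 ≡ 1
The order of 5 is 5, so the subgroup it generates has 5 elements.
Index = |(Z/11Z)^×| / |⟨5⟩| = 10 / 5 = 2.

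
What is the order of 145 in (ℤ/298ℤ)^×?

By Lagrange's theorem, ord_298(145) divides φ(298) = φ(2)·φ(149) = 1·148 = 148 = 2^2 · 37.
Divisors of 148: 1, 2, 4, 37, 74, 148.
Evaluate successive powers at the divisors of 148:
145^1 ≡ 145
145^2 ≡ 165
145^4 ≡ 107
145^37 ≡ 1
So ord_298(145) = 37.

37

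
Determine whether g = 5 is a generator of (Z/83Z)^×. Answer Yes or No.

φ(83) = 83 − 1 = 82 = 2 · 41.
An element g generates (Z/83Z)^× iff g^(82/q) ≢ 1 (mod 83) for each prime q ∈ {2, 41}.
5^41 ≡ 82 (mod 83)  [q = 2: ≢ 1 ✓]
5^2 ≡ 25 (mod 83)  [q = 41: ≢ 1 ✓]
All checks pass, so 5 has order 82 and is a primitive root modulo 83.

Yes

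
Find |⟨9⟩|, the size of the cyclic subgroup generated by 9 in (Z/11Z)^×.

5

ord(9) | φ(11) = 11 − 1 = 10 = 2 · 5.
Divisors of 10: 1, 2, 5, 10.
Compute 9^d (mod 11) for the divisors d until we hit 1:
9^1 ≡ 9 (mod 11)
9^2 ≡ 4 (mod 11)
9^5 ≡ 1 (mod 11) ✓
Hence ord(9) = 5.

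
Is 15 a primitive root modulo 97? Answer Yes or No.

Yes

φ(97) = 97 − 1 = 96 = 2^5 · 3.
It suffices to check that the order of 15 is not a proper divisor of 96: compute 15^(96/q) for q ∈ {2, 3}.
15^48 ≡ 96 (mod 97)  [q = 2: ≢ 1 ✓]
15^32 ≡ 61 (mod 97)  [q = 3: ≢ 1 ✓]
Every test exponent gives a nontrivial residue, hence 15 generates the full group.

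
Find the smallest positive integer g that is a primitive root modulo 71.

7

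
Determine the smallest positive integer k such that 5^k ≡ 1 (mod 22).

5

By Lagrange's theorem, ord_22(5) divides φ(22) = φ(2)·φ(11) = 1·10 = 10 = 2 · 5.
Divisors of 10: 1, 2, 5, 10.
Test each divisor d:
5^1 ≡ 5 (mod 22)
5^2 ≡ 3 (mod 22)
5^5 ≡ 1 (mod 22) ✓
So ord_22(5) = 5.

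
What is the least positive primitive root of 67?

φ(67) = 67 − 1 = 66 = 2 · 3 · 11.
g is a primitive root iff g^(66/q) ≢ 1 (mod 67) for each prime q ∈ {2, 3, 11}.
g = 2: 2^33 ≡ 66; 2^22 ≡ 37; 2^6 ≡ 64 — none is 1, so 2 is a primitive root.
The smallest primitive root modulo 67 is 2.

2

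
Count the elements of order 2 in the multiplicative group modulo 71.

1

φ(71) = 71 − 1 = 70 = 2 · 5 · 7.
Since (Z/71Z)^× is cyclic of order 70, the number of elements of order d is φ(d) when d | 70 and 0 otherwise.
2 | 70, and φ(2) = 2 − 1 = 1.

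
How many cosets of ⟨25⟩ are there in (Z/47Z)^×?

2

ord(25) | φ(47) = 47 − 1 = 46 = 2 · 23.
Divisors of 46: 1, 2, 23, 46.
Check 25^d mod 47 for each divisor in increasing order:
25^1 ≡ 25 (mod 47)
25^2 ≡ 14 (mod 47)
25^23 ≡ 1 (mod 47) ✓
Thus |⟨25⟩| = ord(25) = 23.
The index is φ(47) / ord(25) = 46 / 23 = 2.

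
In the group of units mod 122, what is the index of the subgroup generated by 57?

Since 57 ∈ (Z/122Z)^×, its order divides φ(122) = φ(2)·φ(61) = 1·60 = 60 = 2^2 · 3 · 5.
Divisors of 60: 1, 2, 3, 4, 5, 6, 10, 12, 15, 20, 30, 60.
Evaluate successive powers at the divisors of 60:
57^1 ≡ 57 (mod 122)
57^2 ≡ 77 (mod 122)
57^3 ≡ 119 (mod 122)
57^4 ≡ 73 (mod 122)
57^5 ≡ 13 (mod 122)
57^6 ≡ 9 (mod 122)
57^10 ≡ 47 (mod 122)
57^12 ≡ 81 (mod 122)
57^15 ≡ 1 (mod 122) ✓
Thus |⟨57⟩| = ord(57) = 15.
Index = |(Z/122Z)^×| / |⟨57⟩| = 60 / 15 = 4.

4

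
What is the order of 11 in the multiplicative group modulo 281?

The order of 11 must divide φ(281) = 281 − 1 = 280 = 2^3 · 5 · 7.
Divisors of 280: 1, 2, 4, 5, 7, 8, 10, 14, 20, 28, 35, 40, 56, 70, 140, 280.
Test each divisor d:
11^1 ≡ 11 (mod 281)
11^2 ≡ 121 (mod 281)
11^4 ≡ 29 (mod 281)
11^5 ≡ 38 (mod 281)
11^7 ≡ 102 (mod 281)
11^8 ≡ 279 (mod 281)
11^10 ≡ 39 (mod 281)
11^14 ≡ 7 (mod 281)
11^20 ≡ 116 (mod 281)
11^28 ≡ 49 (mod 281)
11^35 ≡ 221 (mod 281)
11^40 ≡ 249 (mod 281)
11^56 ≡ 153 (mod 281)
11^70 ≡ 228 (mod 281)
11^140 ≡ 280 (mod 281)
11^280 ≡ 1 (mod 281) ✓
Therefore the multiplicative order of 11 modulo 281 is 280.

280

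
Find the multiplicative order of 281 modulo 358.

ord(281) | φ(358) = φ(2)·φ(179) = 1·178 = 178 = 2 · 89.
Divisors of 178: 1, 2, 89, 178.
Check 281^d mod 358 for each divisor in increasing order:
281^1 ≡ 281
281^2 ≡ 201
281^89 ≡ 357
281^178 ≡ 1
The smallest such exponent is 178, so the order of 281 is 178.

178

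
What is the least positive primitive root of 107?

2

φ(107) = 107 − 1 = 106 = 2 · 53.
Test candidates g = 2, 3, … against the prime factors q ∈ {2, 53} of φ(107): g is a generator iff g^(106/q) ≢ 1 for every such q.
g = 2: 2^53 ≡ 106; 2^2 ≡ 4 — none is 1, so 2 is a primitive root.
Hence the least primitive root of 107 is 2.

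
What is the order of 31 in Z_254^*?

63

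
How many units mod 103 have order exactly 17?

16

φ(103) = 103 − 1 = 102 = 2 · 3 · 17.
In a cyclic group of order 102, there are φ(d) elements of order d for each divisor d of 102, and zero for non-divisors.
17 | 102, and φ(17) = 17 − 1 = 16.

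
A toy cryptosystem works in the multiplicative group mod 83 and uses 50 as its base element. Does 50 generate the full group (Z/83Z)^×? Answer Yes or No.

Yes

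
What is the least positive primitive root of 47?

5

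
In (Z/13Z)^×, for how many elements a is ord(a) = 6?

φ(13) = 13 − 1 = 12 = 2^2 · 3.
Since (Z/13Z)^× is cyclic of order 12, the number of elements of order d is φ(d) when d | 12 and 0 otherwise.
6 = 2 · 3 divides 12, and φ(6) = 2.

2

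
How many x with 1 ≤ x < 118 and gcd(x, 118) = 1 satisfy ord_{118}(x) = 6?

0

φ(118) = φ(2)·φ(59) = 1·58 = 58 = 2 · 29.
In a cyclic group of order 58, there are φ(d) elements of order d for each divisor d of 58, and zero for non-divisors.
6 does not divide 58, so no element of (Z/118Z)^× has order 6.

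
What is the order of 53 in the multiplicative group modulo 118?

By Lagrange's theorem, ord_118(53) divides φ(118) = φ(2)·φ(59) = 1·58 = 58 = 2 · 29.
Divisors of 58: 1, 2, 29, 58.
Compute 53^d (mod 118) for the divisors d until we hit 1:
53^1 ≡ 53 (mod 118)
53^2 ≡ 95 (mod 118)
53^29 ≡ 1 (mod 118) ✓
The smallest such exponent is 29, so the order of 53 is 29.

29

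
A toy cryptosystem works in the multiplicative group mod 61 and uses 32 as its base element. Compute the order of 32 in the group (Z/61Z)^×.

12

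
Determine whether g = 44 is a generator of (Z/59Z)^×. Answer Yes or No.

Yes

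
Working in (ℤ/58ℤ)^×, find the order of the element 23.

By Lagrange's theorem, ord_58(23) divides φ(58) = φ(2)·φ(29) = 1·28 = 28 = 2^2 · 7.
Divisors of 28: 1, 2, 4, 7, 14, 28.
Check 23^d mod 58 for each divisor in increasing order:
23^1 ≡ 23
23^2 ≡ 7
23^4 ≡ 49
23^7 ≡ 1
Therefore the multiplicative order of 23 modulo 58 is 7.

7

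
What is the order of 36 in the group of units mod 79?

39

Since 36 ∈ (Z/79Z)^×, its order divides φ(79) = 79 − 1 = 78 = 2 · 3 · 13.
Divisors of 78: 1, 2, 3, 6, 13, 26, 39, 78.
Compute 36^d (mod 79) for the divisors d until we hit 1:
36^1 ≡ 36 (mod 79)
36^2 ≡ 32 (mod 79)
36^3 ≡ 46 (mod 79)
36^6 ≡ 62 (mod 79)
36^13 ≡ 55 (mod 79)
36^26 ≡ 23 (mod 79)
36^39 ≡ 1 (mod 79) ✓
Therefore the multiplicative order of 36 modulo 79 is 39.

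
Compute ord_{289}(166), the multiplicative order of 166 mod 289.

ord(166) | φ(289) = φ(17^2) = 17·(17−1) = 272 = 2^4 · 17.
Divisors of 272: 1, 2, 4, 8, 16, 17, 34, 68, 136, 272.
Compute 166^d (mod 289) for the divisors d until we hit 1:
166^1 ≡ 166 (mod 289)
166^2 ≡ 101 (mod 289)
166^4 ≡ 86 (mod 289)
166^8 ≡ 171 (mod 289)
166^16 ≡ 52 (mod 289)
166^17 ≡ 251 (mod 289)
166^34 ≡ 288 (mod 289)
166^68 ≡ 1 (mod 289) ✓
Therefore the multiplicative order of 166 modulo 289 is 68.

68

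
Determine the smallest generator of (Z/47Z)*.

φ(47) = 47 − 1 = 46 = 2 · 23.
g is a primitive root iff g^(46/q) ≢ 1 (mod 47) for each prime q ∈ {2, 23}.
g = 2: 2^23 ≡ 1 — hits 1, so not a primitive root.
g = 3: 3^23 ≡ 1 — hits 1, so not a primitive root.
g = 4: 4^23 ≡ 1 — hits 1, so not a primitive root.
g = 5: 5^23 ≡ 46; 5^2 ≡ 25 — none is 1, so 5 is a primitive root.
So 5 is the smallest generator of (Z/47Z)^×.

5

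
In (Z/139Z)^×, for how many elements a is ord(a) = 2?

φ(139) = 139 − 1 = 138 = 2 · 3 · 23.
(Z/139Z)^× is cyclic (|G| = 138); a cyclic group of order m has exactly φ(d) elements of each order d | m, and none otherwise.
2 | 138, and φ(2) = 2 − 1 = 1.

1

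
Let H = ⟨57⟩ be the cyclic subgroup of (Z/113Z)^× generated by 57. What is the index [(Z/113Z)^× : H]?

4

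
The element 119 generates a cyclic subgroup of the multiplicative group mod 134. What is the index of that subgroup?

3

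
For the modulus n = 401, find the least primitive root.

3

φ(401) = 401 − 1 = 400 = 2^4 · 5^2.
Test candidates g = 2, 3, … against the prime factors q ∈ {2, 5} of φ(401): g is a generator iff g^(400/q) ≢ 1 for every such q.
g = 2: 2^200 ≡ 1 — hits 1, so not a primitive root.
g = 3: 3^200 ≡ 400; 3^80 ≡ 72 — none is 1, so 3 is a primitive root.
The smallest primitive root modulo 401 is 3.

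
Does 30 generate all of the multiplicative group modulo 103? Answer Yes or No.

No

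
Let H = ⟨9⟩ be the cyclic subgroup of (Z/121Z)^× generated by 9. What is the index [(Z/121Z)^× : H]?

The order of 9 must divide φ(121) = φ(11^2) = 11·(11−1) = 110 = 2 · 5 · 11.
Divisors of 110: 1, 2, 5, 10, 11, 22, 55, 110.
Check 9^d mod 121 for each divisor in increasing order:
9^1 ≡ 9 (mod 121)
9^2 ≡ 81 (mod 121)
9^5 ≡ 1 (mod 121) ✓
So ord_121(9) = 5, hence |⟨9⟩| = 5.
[(Z/121Z)^× : ⟨9⟩] = 110/5 = 22.

22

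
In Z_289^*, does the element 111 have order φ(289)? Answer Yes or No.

φ(289) = φ(17^2) = 17·(17−1) = 272 = 2^4 · 17.
111 is a primitive root mod 289 iff 111^(φ(289)/q) ≢ 1 for every prime q | φ(289), i.e. q ∈ {2, 17}.
111^136 ≡ 1 (mod 289)  [q = 2: ≡ 1 ✗]
111^16 ≡ 137 (mod 289)  [q = 17: ≢ 1 ✓]
111^136 ≡ 1 shows ord(111) | 136, strictly less than φ(289); not a primitive root.

No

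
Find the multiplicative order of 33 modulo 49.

42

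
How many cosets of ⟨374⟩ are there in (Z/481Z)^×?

24

By Lagrange's theorem, ord_481(374) divides φ(481) = φ(13·37) = (13−1)·(37−1) = 12·36 = 432 = 2^4 · 3^3.
Divisors of 432: 1, 2, 3, 4, 6, 8, 9, 12, 16, 18, 24, 27, 36, 48, 54, 72, 108, 144, 216, 432.
Evaluate successive powers at the divisors of 432:
374^1 ≡ 374 (mod 481)
374^2 ≡ 386 (mod 481)
374^3 ≡ 64 (mod 481)
374^4 ≡ 367 (mod 481)
374^6 ≡ 248 (mod 481)
374^8 ≡ 9 (mod 481)
374^9 ≡ 480 (mod 481)
374^12 ≡ 417 (mod 481)
374^16 ≡ 81 (mod 481)
374^18 ≡ 1 (mod 481) ✓
The order of 374 is 18, so the subgroup it generates has 18 elements.
Index = |(Z/481Z)^×| / |⟨374⟩| = 432 / 18 = 24.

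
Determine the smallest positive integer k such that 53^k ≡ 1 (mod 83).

82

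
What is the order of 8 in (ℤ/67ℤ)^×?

ord(8) | φ(67) = 67 − 1 = 66 = 2 · 3 · 11.
Divisors of 66: 1, 2, 3, 6, 11, 22, 33, 66.
Check 8^d mod 67 for each divisor in increasing order:
8^1 ≡ 8 (mod 67)
8^2 ≡ 64 (mod 67)
8^3 ≡ 43 (mod 67)
8^6 ≡ 40 (mod 67)
8^11 ≡ 66 (mod 67)
8^22 ≡ 1 (mod 67) ✓
So ord_67(8) = 22.

22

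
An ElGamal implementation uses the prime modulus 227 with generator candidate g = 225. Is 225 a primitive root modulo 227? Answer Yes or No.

φ(227) = 227 − 1 = 226 = 2 · 113.
Test 225^(226/q) mod 227 for each prime factor q of 226:
225^113 ≡ 1 (mod 227)  [q = 2: ≡ 1 ✗]
225^2 ≡ 4 (mod 227)  [q = 113: ≢ 1 ✓]
225^113 ≡ 1 shows ord(225) | 113, strictly less than φ(227); not a primitive root.

No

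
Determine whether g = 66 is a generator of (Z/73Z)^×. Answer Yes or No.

φ(73) = 73 − 1 = 72 = 2^3 · 3^2.
It suffices to check that the order of 66 is not a proper divisor of 72: compute 66^(72/q) for q ∈ {2, 3}.
66^36 ≡ 72 (mod 73)  [q = 2: ≢ 1 ✓]
66^24 ≡ 1 (mod 73)  [q = 3: ≡ 1 ✗]
66^24 ≡ 1 shows ord(66) | 24, strictly less than φ(73); not a primitive root.

No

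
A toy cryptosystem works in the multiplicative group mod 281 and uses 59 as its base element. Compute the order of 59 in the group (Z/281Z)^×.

7

The order of 59 must divide φ(281) = 281 − 1 = 280 = 2^3 · 5 · 7.
Divisors of 280: 1, 2, 4, 5, 7, 8, 10, 14, 20, 28, 35, 40, 56, 70, 140, 280.
Test each divisor d:
59^1 ≡ 59
59^2 ≡ 109
59^4 ≡ 79
59^5 ≡ 165
59^7 ≡ 1
The smallest such exponent is 7, so the order of 59 is 7.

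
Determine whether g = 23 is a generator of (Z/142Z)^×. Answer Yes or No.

No

φ(142) = φ(2)·φ(71) = 1·70 = 70 = 2 · 5 · 7.
It suffices to check that the order of 23 is not a proper divisor of 70: compute 23^(70/q) for q ∈ {2, 5, 7}.
23^35 ≡ 141 (mod 142)  [q = 2: ≢ 1 ✓]
23^14 ≡ 1 (mod 142)  [q = 5: ≡ 1 ✗]
23^10 ≡ 45 (mod 142)  [q = 7: ≢ 1 ✓]
Since 23^14 ≡ 1, the order of 23 divides 14 < 70, so 23 is not a primitive root.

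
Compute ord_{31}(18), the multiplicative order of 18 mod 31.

15

ord(18) | φ(31) = 31 − 1 = 30 = 2 · 3 · 5.
Divisors of 30: 1, 2, 3, 5, 6, 10, 15, 30.
Check 18^d mod 31 for each divisor in increasing order:
18^1 ≡ 18 (mod 31)
18^2 ≡ 14 (mod 31)
18^3 ≡ 4 (mod 31)
18^5 ≡ 25 (mod 31)
18^6 ≡ 16 (mod 31)
18^10 ≡ 5 (mod 31)
18^15 ≡ 1 (mod 31) ✓
So ord_31(18) = 15.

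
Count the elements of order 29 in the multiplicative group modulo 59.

28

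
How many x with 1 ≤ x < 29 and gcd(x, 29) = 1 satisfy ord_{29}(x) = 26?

φ(29) = 29 − 1 = 28 = 2^2 · 7.
Since (Z/29Z)^× is cyclic of order 28, the number of elements of order d is φ(d) when d | 28 and 0 otherwise.
Here 28 is not a multiple of 26, so there are no elements of order 26.

0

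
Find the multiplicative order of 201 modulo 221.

48

By Lagrange's theorem, ord_221(201) divides φ(221) = φ(13·17) = (13−1)·(17−1) = 12·16 = 192 = 2^6 · 3.
Divisors of 192: 1, 2, 3, 4, 6, 8, 12, 16, 24, 32, 48, 64, 96, 192.
Evaluate successive powers at the divisors of 192:
201^1 ≡ 201 (mod 221)
201^2 ≡ 179 (mod 221)
201^3 ≡ 177 (mod 221)
201^4 ≡ 217 (mod 221)
201^6 ≡ 168 (mod 221)
201^8 ≡ 16 (mod 221)
201^12 ≡ 157 (mod 221)
201^16 ≡ 35 (mod 221)
201^24 ≡ 118 (mod 221)
201^32 ≡ 120 (mod 221)
201^48 ≡ 1 (mod 221) ✓
So ord_221(201) = 48.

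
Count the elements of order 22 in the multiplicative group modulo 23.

10

φ(23) = 23 − 1 = 22 = 2 · 11.
In a cyclic group of order 22, there are φ(d) elements of order d for each divisor d of 22, and zero for non-divisors.
22 = 2 · 11 divides 22, and φ(22) = 10.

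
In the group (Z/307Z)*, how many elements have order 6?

2

φ(307) = 307 − 1 = 306 = 2 · 3^2 · 17.
(Z/307Z)^× is cyclic (|G| = 306); a cyclic group of order m has exactly φ(d) elements of each order d | m, and none otherwise.
6 = 2 · 3 divides 306, and φ(6) = 2.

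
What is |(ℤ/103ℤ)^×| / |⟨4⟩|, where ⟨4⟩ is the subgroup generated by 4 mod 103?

2

ord(4) | φ(103) = 103 − 1 = 102 = 2 · 3 · 17.
Divisors of 102: 1, 2, 3, 6, 17, 34, 51, 102.
Evaluate successive powers at the divisors of 102:
4^1 ≡ 4
4^2 ≡ 16
4^3 ≡ 64
4^6 ≡ 79
4^17 ≡ 46
4^34 ≡ 56
4^51 ≡ 1
Thus |⟨4⟩| = ord(4) = 51.
The index is φ(103) / ord(4) = 102 / 51 = 2.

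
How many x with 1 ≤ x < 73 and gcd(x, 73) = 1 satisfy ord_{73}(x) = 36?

φ(73) = 73 − 1 = 72 = 2^3 · 3^2.
(Z/73Z)^× is cyclic (|G| = 72); a cyclic group of order m has exactly φ(d) elements of each order d | m, and none otherwise.
36 = 2^2 · 3^2 divides 72, and φ(36) = 12.

12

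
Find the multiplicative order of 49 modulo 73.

12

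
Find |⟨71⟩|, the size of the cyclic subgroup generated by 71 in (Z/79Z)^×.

26

By Lagrange's theorem, ord_79(71) divides φ(79) = 79 − 1 = 78 = 2 · 3 · 13.
Divisors of 78: 1, 2, 3, 6, 13, 26, 39, 78.
Check 71^d mod 79 for each divisor in increasing order:
71^1 ≡ 71 (mod 79)
71^2 ≡ 64 (mod 79)
71^3 ≡ 41 (mod 79)
71^6 ≡ 22 (mod 79)
71^13 ≡ 78 (mod 79)
71^26 ≡ 1 (mod 79) ✓
Therefore the multiplicative order of 71 modulo 79 is 26.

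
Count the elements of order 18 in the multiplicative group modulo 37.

6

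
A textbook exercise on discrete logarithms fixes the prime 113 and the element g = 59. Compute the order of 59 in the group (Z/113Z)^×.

ord(59) | φ(113) = 113 − 1 = 112 = 2^4 · 7.
Divisors of 112: 1, 2, 4, 7, 8, 14, 16, 28, 56, 112.
Evaluate successive powers at the divisors of 112:
59^1 ≡ 59
59^2 ≡ 91
59^4 ≡ 32
59^7 ≡ 48
59^8 ≡ 7
59^14 ≡ 44
59^16 ≡ 49
59^28 ≡ 15
59^56 ≡ 112
59^112 ≡ 1
Hence ord(59) = 112.

112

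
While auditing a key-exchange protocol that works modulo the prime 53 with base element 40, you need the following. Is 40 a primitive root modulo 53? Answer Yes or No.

No

φ(53) = 53 − 1 = 52 = 2^2 · 13.
40 is a primitive root mod 53 iff 40^(φ(53)/q) ≢ 1 for every prime q | φ(53), i.e. q ∈ {2, 13}.
40^26 ≡ 1 (mod 53)  [q = 2: ≡ 1 ✗]
40^4 ≡ 47 (mod 53)  [q = 13: ≢ 1 ✓]
The check at q = 2 fails, so 40 generates a proper subgroup.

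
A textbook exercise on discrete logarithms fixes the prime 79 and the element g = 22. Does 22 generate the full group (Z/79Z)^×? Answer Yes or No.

No

φ(79) = 79 − 1 = 78 = 2 · 3 · 13.
It suffices to check that the order of 22 is not a proper divisor of 78: compute 22^(78/q) for q ∈ {2, 3, 13}.
22^39 ≡ 1 (mod 79)  [q = 2: ≡ 1 ✗]
22^26 ≡ 1 (mod 79)  [q = 3: ≡ 1 ✗]
22^6 ≡ 52 (mod 79)  [q = 13: ≢ 1 ✓]
Since 22^39 ≡ 1, the order of 22 divides 39 < 78, so 22 is not a primitive root.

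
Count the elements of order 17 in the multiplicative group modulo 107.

0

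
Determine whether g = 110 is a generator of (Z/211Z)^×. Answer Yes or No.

φ(211) = 211 − 1 = 210 = 2 · 3 · 5 · 7.
110 is a primitive root mod 211 iff 110^(φ(211)/q) ≢ 1 for every prime q | φ(211), i.e. q ∈ {2, 3, 5, 7}.
110^105 ≡ 210 (mod 211)  [q = 2: ≢ 1 ✓]
110^70 ≡ 196 (mod 211)  [q = 3: ≢ 1 ✓]
110^42 ≡ 1 (mod 211)  [q = 5: ≡ 1 ✗]
110^30 ≡ 171 (mod 211)  [q = 7: ≢ 1 ✓]
110^42 ≡ 1 shows ord(110) | 42, strictly less than φ(211); not a primitive root.

No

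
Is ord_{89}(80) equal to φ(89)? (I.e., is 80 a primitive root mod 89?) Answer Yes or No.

No

φ(89) = 89 − 1 = 88 = 2^3 · 11.
It suffices to check that the order of 80 is not a proper divisor of 88: compute 80^(88/q) for q ∈ {2, 11}.
80^44 ≡ 1 (mod 89)  [q = 2: ≡ 1 ✗]
80^8 ≡ 2 (mod 89)  [q = 11: ≢ 1 ✓]
80^44 ≡ 1 shows ord(80) | 44, strictly less than φ(89); not a primitive root.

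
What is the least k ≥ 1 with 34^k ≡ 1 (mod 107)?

53

ord(34) | φ(107) = 107 − 1 = 106 = 2 · 53.
Divisors of 106: 1, 2, 53, 106.
Test each divisor d:
34^1 ≡ 34 (mod 107)
34^2 ≡ 86 (mod 107)
34^53 ≡ 1 (mod 107) ✓
Hence ord(34) = 53.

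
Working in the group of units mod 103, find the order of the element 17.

ord(17) | φ(103) = 103 − 1 = 102 = 2 · 3 · 17.
Divisors of 102: 1, 2, 3, 6, 17, 34, 51, 102.
Compute 17^d (mod 103) for the divisors d until we hit 1:
17^1 ≡ 17 (mod 103)
17^2 ≡ 83 (mod 103)
17^3 ≡ 72 (mod 103)
17^6 ≡ 34 (mod 103)
17^17 ≡ 46 (mod 103)
17^34 ≡ 56 (mod 103)
17^51 ≡ 1 (mod 103) ✓
Hence ord(17) = 51.

51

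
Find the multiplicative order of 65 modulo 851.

By Lagrange's theorem, ord_851(65) divides φ(851) = φ(23·37) = (23−1)·(37−1) = 22·36 = 792 = 2^3 · 3^2 · 11.
Divisors of 792: 1, 2, 3, 4, 6, 8, 9, 11, 12, 18, 22, 24, 33, 36, 44, 66, 72, 88, 99, 132, 198, 264, 396, 792.
Check 65^d mod 851 for each divisor in increasing order:
65^1 ≡ 65
65^2 ≡ 821
65^3 ≡ 603
65^4 ≡ 49
65^6 ≡ 232
65^8 ≡ 699
65^9 ≡ 332
65^11 ≡ 252
65^12 ≡ 211
65^18 ≡ 445
65^22 ≡ 530
65^24 ≡ 269
65^33 ≡ 804
65^36 ≡ 593
65^44 ≡ 70
65^66 ≡ 507
65^72 ≡ 186
65^88 ≡ 645
65^99 ≡ 850
65^132 ≡ 47
65^198 ≡ 1
Therefore the multiplicative order of 65 modulo 851 is 198.

198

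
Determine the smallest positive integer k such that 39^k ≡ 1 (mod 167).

Since 39 ∈ (Z/167Z)^×, its order divides φ(167) = 167 − 1 = 166 = 2 · 83.
Divisors of 166: 1, 2, 83, 166.
Evaluate successive powers at the divisors of 166:
39^1 ≡ 39
39^2 ≡ 18
39^83 ≡ 166
39^166 ≡ 1
So ord_167(39) = 166.

166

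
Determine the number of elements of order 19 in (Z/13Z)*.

φ(13) = 13 − 1 = 12 = 2^2 · 3.
In a cyclic group of order 12, there are φ(d) elements of order d for each divisor d of 12, and zero for non-divisors.
19 does not divide 12, so no element of (Z/13Z)^× has order 19.

0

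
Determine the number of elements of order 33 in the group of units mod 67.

20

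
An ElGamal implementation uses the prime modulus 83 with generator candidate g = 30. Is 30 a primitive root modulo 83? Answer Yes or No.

No

φ(83) = 83 − 1 = 82 = 2 · 41.
30 is a primitive root mod 83 iff 30^(φ(83)/q) ≢ 1 for every prime q | φ(83), i.e. q ∈ {2, 41}.
30^41 ≡ 1 (mod 83)  [q = 2: ≡ 1 ✗]
30^2 ≡ 70 (mod 83)  [q = 41: ≢ 1 ✓]
The check at q = 2 fails, so 30 generates a proper subgroup.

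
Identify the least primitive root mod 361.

2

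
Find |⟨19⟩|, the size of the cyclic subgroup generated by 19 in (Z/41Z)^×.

The order of 19 must divide φ(41) = 41 − 1 = 40 = 2^3 · 5.
Divisors of 40: 1, 2, 4, 5, 8, 10, 20, 40.
Check 19^d mod 41 for each divisor in increasing order:
19^1 ≡ 19 (mod 41)
19^2 ≡ 33 (mod 41)
19^4 ≡ 23 (mod 41)
19^5 ≡ 27 (mod 41)
19^8 ≡ 37 (mod 41)
19^10 ≡ 32 (mod 41)
19^20 ≡ 40 (mod 41)
19^40 ≡ 1 (mod 41) ✓
Hence ord(19) = 40.

40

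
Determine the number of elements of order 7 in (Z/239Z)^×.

6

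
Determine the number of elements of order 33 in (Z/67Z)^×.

20

φ(67) = 67 − 1 = 66 = 2 · 3 · 11.
Since (Z/67Z)^× is cyclic of order 66, the number of elements of order d is φ(d) when d | 66 and 0 otherwise.
33 = 3 · 11 divides 66, and φ(33) = 20.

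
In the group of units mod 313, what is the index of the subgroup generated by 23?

ord(23) | φ(313) = 313 − 1 = 312 = 2^3 · 3 · 13.
Divisors of 312: 1, 2, 3, 4, 6, 8, 12, 13, 24, 26, 39, 52, 78, 104, 156, 312.
Evaluate successive powers at the divisors of 312:
23^1 ≡ 23 (mod 313)
23^2 ≡ 216 (mod 313)
23^3 ≡ 273 (mod 313)
23^4 ≡ 19 (mod 313)
23^6 ≡ 35 (mod 313)
23^8 ≡ 48 (mod 313)
23^12 ≡ 286 (mod 313)
23^13 ≡ 5 (mod 313)
23^24 ≡ 103 (mod 313)
23^26 ≡ 25 (mod 313)
23^39 ≡ 125 (mod 313)
23^52 ≡ 312 (mod 313)
23^78 ≡ 288 (mod 313)
23^104 ≡ 1 (mod 313) ✓
So ord_313(23) = 104, hence |⟨23⟩| = 104.
[(Z/313Z)^× : ⟨23⟩] = 312/104 = 3.

3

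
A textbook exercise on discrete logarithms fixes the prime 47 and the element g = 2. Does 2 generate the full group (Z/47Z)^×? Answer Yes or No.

No

φ(47) = 47 − 1 = 46 = 2 · 23.
It suffices to check that the order of 2 is not a proper divisor of 46: compute 2^(46/q) for q ∈ {2, 23}.
2^23 ≡ 1 (mod 47)  [q = 2: ≡ 1 ✗]
2^2 ≡ 4 (mod 47)  [q = 23: ≢ 1 ✓]
Since 2^23 ≡ 1, the order of 2 divides 23 < 46, so 2 is not a primitive root.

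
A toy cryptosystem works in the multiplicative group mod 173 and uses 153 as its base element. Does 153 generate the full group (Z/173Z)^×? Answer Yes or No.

Yes

φ(173) = 173 − 1 = 172 = 2^2 · 43.
Test 153^(172/q) mod 173 for each prime factor q of 172:
153^86 ≡ 172 (mod 173)  [q = 2: ≢ 1 ✓]
153^4 ≡ 148 (mod 173)  [q = 43: ≢ 1 ✓]
None equal 1, so ord_173(153) = 172: 153 is a primitive root.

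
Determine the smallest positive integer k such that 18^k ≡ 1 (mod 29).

ord(18) | φ(29) = 29 − 1 = 28 = 2^2 · 7.
Divisors of 28: 1, 2, 4, 7, 14, 28.
Compute 18^d (mod 29) for the divisors d until we hit 1:
18^1 ≡ 18
18^2 ≡ 5
18^4 ≡ 25
18^7 ≡ 17
18^14 ≡ 28
18^28 ≡ 1
Therefore the multiplicative order of 18 modulo 29 is 28.

28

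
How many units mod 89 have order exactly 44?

20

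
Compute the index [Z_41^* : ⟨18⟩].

8

By Lagrange's theorem, ord_41(18) divides φ(41) = 41 − 1 = 40 = 2^3 · 5.
Divisors of 40: 1, 2, 4, 5, 8, 10, 20, 40.
Test each divisor d:
18^1 ≡ 18 (mod 41)
18^2 ≡ 37 (mod 41)
18^4 ≡ 16 (mod 41)
18^5 ≡ 1 (mod 41) ✓
So ord_41(18) = 5, hence |⟨18⟩| = 5.
Index = |(Z/41Z)^×| / |⟨18⟩| = 40 / 5 = 8.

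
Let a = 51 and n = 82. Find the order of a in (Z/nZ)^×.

5

The order of 51 must divide φ(82) = φ(2)·φ(41) = 1·40 = 40 = 2^3 · 5.
Divisors of 40: 1, 2, 4, 5, 8, 10, 20, 40.
Evaluate successive powers at the divisors of 40:
51^1 ≡ 51
51^2 ≡ 59
51^4 ≡ 37
51^5 ≡ 1
Therefore the multiplicative order of 51 modulo 82 is 5.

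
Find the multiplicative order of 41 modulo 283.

141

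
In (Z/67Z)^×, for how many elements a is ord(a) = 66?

φ(67) = 67 − 1 = 66 = 2 · 3 · 11.
(Z/67Z)^× is cyclic (|G| = 66); a cyclic group of order m has exactly φ(d) elements of each order d | m, and none otherwise.
66 = 2 · 3 · 11 divides 66, and φ(66) = 20.

20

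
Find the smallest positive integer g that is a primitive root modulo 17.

3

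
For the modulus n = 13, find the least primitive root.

2

φ(13) = 13 − 1 = 12 = 2^2 · 3.
Test candidates g = 2, 3, … against the prime factors q ∈ {2, 3} of φ(13): g is a generator iff g^(12/q) ≢ 1 for every such q.
g = 2: 2^6 ≡ 12; 2^4 ≡ 3 — none is 1, so 2 is a primitive root.
So 2 is the smallest generator of (Z/13Z)^×.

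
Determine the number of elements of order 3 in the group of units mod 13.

2

φ(13) = 13 − 1 = 12 = 2^2 · 3.
Since (Z/13Z)^× is cyclic of order 12, the number of elements of order d is φ(d) when d | 12 and 0 otherwise.
3 | 12, and φ(3) = 3 − 1 = 2.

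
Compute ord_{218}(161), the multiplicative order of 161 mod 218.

ord(161) | φ(218) = φ(2)·φ(109) = 1·108 = 108 = 2^2 · 3^3.
Divisors of 108: 1, 2, 3, 4, 6, 9, 12, 18, 27, 36, 54, 108.
Compute 161^d (mod 218) for the divisors d until we hit 1:
161^1 ≡ 161 (mod 218)
161^2 ≡ 197 (mod 218)
161^3 ≡ 107 (mod 218)
161^4 ≡ 5 (mod 218)
161^6 ≡ 113 (mod 218)
161^9 ≡ 101 (mod 218)
161^12 ≡ 125 (mod 218)
161^18 ≡ 173 (mod 218)
161^27 ≡ 33 (mod 218)
161^36 ≡ 63 (mod 218)
161^54 ≡ 217 (mod 218)
161^108 ≡ 1 (mod 218) ✓
Hence ord(161) = 108.

108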